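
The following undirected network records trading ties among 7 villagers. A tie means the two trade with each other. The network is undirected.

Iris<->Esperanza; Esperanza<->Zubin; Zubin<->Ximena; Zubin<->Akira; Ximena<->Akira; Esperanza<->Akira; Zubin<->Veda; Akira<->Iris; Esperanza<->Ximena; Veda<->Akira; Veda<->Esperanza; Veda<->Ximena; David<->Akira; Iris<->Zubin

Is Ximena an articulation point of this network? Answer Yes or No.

No

Even without Ximena, every remaining node can still reach every other (the residual graph is connected), so Ximena is not a cut vertex.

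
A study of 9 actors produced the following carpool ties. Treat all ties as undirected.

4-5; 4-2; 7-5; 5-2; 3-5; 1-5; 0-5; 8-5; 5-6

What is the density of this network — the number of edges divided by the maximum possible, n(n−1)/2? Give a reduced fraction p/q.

There are 9 edges and 9 nodes, so the maximum possible is C(9,2) = 36.
Density = 9/36 = 1/4.

1/4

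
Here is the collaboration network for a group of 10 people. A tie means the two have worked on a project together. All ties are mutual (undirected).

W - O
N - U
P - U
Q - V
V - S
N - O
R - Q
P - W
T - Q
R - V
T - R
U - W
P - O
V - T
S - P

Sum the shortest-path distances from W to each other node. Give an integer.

Distances from W: N:2, O:1, P:1, Q:4, R:4, S:2, T:4, U:1, V:3.
Sum = 2 + 1 + 1 + 4 + 4 + 2 + 4 + 1 + 3 = 22.

22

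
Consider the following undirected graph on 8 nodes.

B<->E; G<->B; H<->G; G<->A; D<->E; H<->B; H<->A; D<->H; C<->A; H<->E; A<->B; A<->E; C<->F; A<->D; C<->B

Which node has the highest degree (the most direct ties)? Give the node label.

A

Degrees — A:6, B:5, C:3, D:3, E:4, F:1, G:3, H:5.
The maximum is 6, attained only by A.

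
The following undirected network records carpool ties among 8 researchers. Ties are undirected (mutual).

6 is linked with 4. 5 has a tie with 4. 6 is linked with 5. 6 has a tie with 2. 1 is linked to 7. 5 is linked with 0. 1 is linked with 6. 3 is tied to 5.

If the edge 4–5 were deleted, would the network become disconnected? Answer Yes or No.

Even without that edge, 4 still reaches 5 via 4 – 6 – 5, so the network stays connected. Not a bridge.

No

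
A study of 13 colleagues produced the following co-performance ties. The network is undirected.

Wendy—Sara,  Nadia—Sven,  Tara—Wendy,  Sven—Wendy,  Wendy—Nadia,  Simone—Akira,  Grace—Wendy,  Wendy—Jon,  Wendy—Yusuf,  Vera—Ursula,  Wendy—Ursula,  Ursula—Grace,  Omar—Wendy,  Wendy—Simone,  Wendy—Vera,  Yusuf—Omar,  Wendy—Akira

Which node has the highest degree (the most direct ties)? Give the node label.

Degrees — Akira:2, Grace:2, Jon:1, Nadia:2, Omar:2, Sara:1, Simone:2, Sven:2, Tara:1, Ursula:3, Vera:2, Wendy:12, Yusuf:2.
The maximum is 12, attained only by Wendy.

Wendy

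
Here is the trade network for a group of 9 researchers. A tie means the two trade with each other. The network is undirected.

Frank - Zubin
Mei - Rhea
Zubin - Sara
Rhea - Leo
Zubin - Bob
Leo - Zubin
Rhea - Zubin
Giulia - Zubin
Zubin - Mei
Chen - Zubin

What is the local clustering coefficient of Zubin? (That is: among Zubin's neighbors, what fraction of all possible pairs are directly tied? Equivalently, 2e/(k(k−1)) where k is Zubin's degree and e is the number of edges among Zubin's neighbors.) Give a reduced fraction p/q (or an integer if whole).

1/14

Zubin's neighbors: Bob, Chen, Frank, Giulia, Leo, Mei, Rhea, and Sara (k = 8).
Possible neighbor pairs: C(8,2) = 28. Edges among them: Leo–Rhea, Mei–Rhea → e = 2.
Clustering(Zubin) = 2/28 = 1/14.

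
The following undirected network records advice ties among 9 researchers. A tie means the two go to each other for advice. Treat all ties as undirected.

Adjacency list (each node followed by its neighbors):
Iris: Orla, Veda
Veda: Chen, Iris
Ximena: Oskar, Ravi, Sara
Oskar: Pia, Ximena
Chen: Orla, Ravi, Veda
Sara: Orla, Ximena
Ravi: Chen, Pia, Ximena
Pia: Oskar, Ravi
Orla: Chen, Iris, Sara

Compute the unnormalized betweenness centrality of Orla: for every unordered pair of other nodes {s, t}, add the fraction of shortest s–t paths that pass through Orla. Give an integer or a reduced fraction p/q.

Pairs whose geodesics pass through Orla — Sara–Chen: 1; Sara–Veda: 2/2; Sara–Iris: 1; Ximena–Iris: 1; Oskar–Iris: 1; Pia–Iris: 1/2; Ravi–Iris: 1/2; Chen–Iris: 1/2.
All other pairs contribute 0.
Summing the contributions gives betweenness(Orla) = 13/2.

13/2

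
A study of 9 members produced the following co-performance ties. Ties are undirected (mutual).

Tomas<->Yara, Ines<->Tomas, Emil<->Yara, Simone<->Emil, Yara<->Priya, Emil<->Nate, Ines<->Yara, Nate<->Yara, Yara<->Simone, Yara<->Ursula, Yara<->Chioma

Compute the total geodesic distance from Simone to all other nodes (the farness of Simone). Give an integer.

14

Distances from Simone: Chioma:2, Emil:1, Ines:2, Nate:2, Priya:2, Tomas:2, Ursula:2, Yara:1.
Sum = 2 + 1 + 2 + 2 + 2 + 2 + 2 + 1 = 14.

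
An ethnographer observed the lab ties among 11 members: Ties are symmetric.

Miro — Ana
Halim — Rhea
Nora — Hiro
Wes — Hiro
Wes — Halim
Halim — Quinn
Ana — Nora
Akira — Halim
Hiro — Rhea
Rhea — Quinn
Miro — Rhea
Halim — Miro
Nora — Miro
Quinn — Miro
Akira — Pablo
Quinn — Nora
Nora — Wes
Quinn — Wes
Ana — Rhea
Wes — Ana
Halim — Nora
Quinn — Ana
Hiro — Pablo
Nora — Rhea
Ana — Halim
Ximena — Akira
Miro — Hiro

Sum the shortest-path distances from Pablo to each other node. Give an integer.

Distances from Pablo: Akira:1, Ana:3, Halim:2, Hiro:1, Miro:2, Nora:2, Quinn:3, Rhea:2, Wes:2, Ximena:2.
Sum = 1 + 3 + 2 + 1 + 2 + 2 + 3 + 2 + 2 + 2 = 20.

20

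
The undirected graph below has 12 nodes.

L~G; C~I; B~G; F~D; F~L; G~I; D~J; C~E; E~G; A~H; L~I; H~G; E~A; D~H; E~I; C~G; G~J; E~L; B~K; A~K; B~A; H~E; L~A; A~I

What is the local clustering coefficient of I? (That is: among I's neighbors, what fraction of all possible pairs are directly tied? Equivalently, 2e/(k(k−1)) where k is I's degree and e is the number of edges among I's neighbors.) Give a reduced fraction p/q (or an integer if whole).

I's neighbors: A, C, E, G, and L (k = 5).
Possible neighbor pairs: C(5,2) = 10. Edges among them: A–E, A–L, C–E, C–G, E–G, E–L, G–L → e = 7.
Clustering(I) = 7/10.

7/10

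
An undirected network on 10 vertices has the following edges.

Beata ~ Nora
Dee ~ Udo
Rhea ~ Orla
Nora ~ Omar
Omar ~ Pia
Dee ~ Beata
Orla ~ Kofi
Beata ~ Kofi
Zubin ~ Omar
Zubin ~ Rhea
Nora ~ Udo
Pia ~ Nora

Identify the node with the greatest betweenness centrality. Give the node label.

Unnormalized betweenness of each node: Beata:23/2, Dee:3/2, Kofi:13/2, Nora:14, Omar:17/2, Orla:4, Pia:0, Rhea:7/2, Udo:2, Zubin:11/2.
Nora has the largest value, 14, making it the main broker — the node through which the most shortest paths run.

Nora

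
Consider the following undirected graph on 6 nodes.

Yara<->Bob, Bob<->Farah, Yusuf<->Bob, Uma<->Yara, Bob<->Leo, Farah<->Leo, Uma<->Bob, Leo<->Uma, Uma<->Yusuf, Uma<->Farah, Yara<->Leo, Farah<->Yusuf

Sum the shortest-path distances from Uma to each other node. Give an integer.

5

Distances from Uma: Bob:1, Farah:1, Leo:1, Yara:1, Yusuf:1.
Sum = 1 + 1 + 1 + 1 + 1 = 5.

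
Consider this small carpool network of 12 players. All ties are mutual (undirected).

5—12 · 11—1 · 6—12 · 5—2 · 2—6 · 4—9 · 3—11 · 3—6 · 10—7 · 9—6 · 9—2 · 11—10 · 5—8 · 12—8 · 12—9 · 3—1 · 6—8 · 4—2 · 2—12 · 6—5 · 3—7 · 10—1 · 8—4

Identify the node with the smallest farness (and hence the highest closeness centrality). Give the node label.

6

Farness (sum of distances to all others) for each node — 1:26, 2:22, 3:19, 4:29, 5:23, 6:17, 7:27, 8:23, 9:23, 10:33, 11:26, 12:22.
The smallest farness is 17, for 6, so 6 has the highest closeness.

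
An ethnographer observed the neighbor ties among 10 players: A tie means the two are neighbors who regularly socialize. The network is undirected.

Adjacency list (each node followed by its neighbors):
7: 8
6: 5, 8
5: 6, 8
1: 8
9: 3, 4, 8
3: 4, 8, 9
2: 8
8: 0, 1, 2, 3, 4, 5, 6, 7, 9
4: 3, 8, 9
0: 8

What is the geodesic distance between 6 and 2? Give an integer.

One shortest route is 6 – 8 – 2, which uses 2 edges, and 6 and 2 are not directly tied, so nothing shorter exists. So d(6,2) = 2.

2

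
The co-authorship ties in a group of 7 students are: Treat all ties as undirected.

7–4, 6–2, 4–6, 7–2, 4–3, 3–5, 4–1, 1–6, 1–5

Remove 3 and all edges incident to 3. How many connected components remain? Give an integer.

1

3's neighbors (4 and 5) remain reachable from one another through other ties, so the rest of the network stays in one piece.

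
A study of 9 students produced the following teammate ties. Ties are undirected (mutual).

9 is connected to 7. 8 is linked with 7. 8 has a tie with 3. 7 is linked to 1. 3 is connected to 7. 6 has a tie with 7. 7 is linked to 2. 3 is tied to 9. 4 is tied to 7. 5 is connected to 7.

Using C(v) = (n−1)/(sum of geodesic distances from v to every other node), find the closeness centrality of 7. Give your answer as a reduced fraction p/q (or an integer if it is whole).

Distances from 7: 1:1, 2:1, 3:1, 4:1, 5:1, 6:1, 8:1, 9:1. Sum = 8.
n = 9, so closeness = 8/8 = 1.

1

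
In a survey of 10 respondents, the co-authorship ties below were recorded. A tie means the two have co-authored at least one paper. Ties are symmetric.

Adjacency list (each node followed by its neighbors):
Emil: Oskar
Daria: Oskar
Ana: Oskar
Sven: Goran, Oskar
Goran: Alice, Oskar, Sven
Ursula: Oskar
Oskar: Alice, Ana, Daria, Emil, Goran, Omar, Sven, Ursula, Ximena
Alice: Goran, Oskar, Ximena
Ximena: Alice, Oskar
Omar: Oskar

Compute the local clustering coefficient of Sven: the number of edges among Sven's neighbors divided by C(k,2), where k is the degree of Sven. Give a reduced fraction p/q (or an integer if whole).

Sven's neighbors: Goran and Oskar (k = 2).
Possible neighbor pairs: C(2,2) = 1. Edges among them: Goran–Oskar → e = 1.
Clustering(Sven) = 1/1.

1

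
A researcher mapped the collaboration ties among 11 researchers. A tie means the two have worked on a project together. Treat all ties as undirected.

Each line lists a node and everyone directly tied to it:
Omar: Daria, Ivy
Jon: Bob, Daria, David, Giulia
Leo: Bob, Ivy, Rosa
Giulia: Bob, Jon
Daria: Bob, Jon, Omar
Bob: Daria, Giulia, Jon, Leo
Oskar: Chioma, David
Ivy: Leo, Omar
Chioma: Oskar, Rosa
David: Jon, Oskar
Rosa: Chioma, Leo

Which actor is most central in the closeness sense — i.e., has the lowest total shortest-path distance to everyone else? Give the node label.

Bob

Farness (sum of distances to all others) for each node — Bob:18, Chioma:27, Daria:21, David:23, Giulia:24, Ivy:25, Jon:19, Leo:19, Omar:25, Oskar:26, Rosa:23.
The smallest farness is 18, for Bob, so Bob has the highest closeness.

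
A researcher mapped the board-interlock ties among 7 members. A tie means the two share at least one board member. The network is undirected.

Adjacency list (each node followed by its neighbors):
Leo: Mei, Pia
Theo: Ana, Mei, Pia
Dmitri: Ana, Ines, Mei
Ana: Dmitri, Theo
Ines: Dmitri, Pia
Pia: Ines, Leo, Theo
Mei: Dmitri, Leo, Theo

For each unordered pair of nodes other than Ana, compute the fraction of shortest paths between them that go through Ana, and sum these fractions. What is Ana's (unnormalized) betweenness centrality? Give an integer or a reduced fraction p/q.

Pairs whose geodesics pass through Ana — Dmitri–Theo: 1/2.
All other pairs contribute 0.
Summing the contributions gives betweenness(Ana) = 1/2.

1/2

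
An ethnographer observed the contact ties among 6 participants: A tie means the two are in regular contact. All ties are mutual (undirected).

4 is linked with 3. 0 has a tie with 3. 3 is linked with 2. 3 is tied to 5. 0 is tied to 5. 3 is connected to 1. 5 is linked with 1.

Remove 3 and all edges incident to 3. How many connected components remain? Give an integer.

Without 3, the remaining ties split the others into: {4}; {0, 1, 5}; {2}.
That's 3 separate components.

3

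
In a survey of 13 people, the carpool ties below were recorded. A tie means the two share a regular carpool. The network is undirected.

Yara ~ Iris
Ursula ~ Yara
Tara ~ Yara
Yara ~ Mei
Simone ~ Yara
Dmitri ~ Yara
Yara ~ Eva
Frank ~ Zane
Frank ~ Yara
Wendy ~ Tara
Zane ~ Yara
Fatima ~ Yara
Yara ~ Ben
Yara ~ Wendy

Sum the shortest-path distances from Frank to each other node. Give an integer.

Distances from Frank: Ben:2, Dmitri:2, Eva:2, Fatima:2, Iris:2, Mei:2, Simone:2, Tara:2, Ursula:2, Wendy:2, Yara:1, Zane:1.
Sum = 2 + 2 + 2 + 2 + 2 + 2 + 2 + 2 + 2 + 2 + 1 + 1 = 22.

22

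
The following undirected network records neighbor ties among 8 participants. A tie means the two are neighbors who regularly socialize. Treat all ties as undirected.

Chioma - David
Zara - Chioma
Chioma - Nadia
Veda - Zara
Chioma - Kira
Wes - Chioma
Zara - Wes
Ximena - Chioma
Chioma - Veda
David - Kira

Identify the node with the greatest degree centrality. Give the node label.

Chioma

Degrees — Chioma:7, David:2, Kira:2, Nadia:1, Veda:2, Wes:2, Ximena:1, Zara:3.
The maximum is 7, attained only by Chioma.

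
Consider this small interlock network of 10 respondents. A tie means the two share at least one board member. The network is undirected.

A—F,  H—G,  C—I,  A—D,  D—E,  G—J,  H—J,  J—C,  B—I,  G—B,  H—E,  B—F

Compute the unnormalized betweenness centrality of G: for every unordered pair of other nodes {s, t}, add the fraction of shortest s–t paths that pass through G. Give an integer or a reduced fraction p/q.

Pairs whose geodesics pass through G — A–J: 1/2; E–I: 1/2; E–B: 1; H–I: 1/2; H–B: 1; H–F: 1; J–B: 1; J–F: 1.
All other pairs contribute 0.
Summing the contributions gives betweenness(G) = 13/2.

13/2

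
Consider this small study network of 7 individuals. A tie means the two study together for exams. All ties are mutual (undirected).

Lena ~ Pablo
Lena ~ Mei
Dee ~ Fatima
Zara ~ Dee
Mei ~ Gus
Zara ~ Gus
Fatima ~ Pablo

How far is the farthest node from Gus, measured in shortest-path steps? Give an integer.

Distances from Gus: Dee:2, Fatima:3, Lena:2, Mei:1, Pablo:3, Zara:1.
The largest is 3 (to Pablo and Fatima), so the eccentricity of Gus is 3.

3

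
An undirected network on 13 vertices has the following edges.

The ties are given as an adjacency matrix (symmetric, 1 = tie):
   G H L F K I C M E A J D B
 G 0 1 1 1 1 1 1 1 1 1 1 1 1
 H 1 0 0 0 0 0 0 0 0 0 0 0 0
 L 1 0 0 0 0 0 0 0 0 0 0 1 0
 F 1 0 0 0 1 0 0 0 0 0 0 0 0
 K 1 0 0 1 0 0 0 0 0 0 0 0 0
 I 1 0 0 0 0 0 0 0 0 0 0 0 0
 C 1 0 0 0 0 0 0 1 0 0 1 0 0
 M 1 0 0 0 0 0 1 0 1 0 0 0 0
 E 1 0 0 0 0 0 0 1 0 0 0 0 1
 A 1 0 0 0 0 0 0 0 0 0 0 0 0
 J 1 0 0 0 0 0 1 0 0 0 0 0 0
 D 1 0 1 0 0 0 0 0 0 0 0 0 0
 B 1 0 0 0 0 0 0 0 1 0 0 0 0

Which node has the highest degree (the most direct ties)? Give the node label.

Degrees — A:1, B:2, C:3, D:2, E:3, F:2, G:12, H:1, I:1, J:2, K:2, L:2, M:3.
The maximum is 12, attained only by G.

G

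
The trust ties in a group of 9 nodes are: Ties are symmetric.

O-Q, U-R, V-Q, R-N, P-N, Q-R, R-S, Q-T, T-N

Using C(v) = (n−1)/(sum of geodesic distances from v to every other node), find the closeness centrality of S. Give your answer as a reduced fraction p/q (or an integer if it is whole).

Distances from S: N:2, O:3, P:3, Q:2, R:1, T:3, U:2, V:3. Sum = 19.
n = 9, so closeness = 8/19.

8/19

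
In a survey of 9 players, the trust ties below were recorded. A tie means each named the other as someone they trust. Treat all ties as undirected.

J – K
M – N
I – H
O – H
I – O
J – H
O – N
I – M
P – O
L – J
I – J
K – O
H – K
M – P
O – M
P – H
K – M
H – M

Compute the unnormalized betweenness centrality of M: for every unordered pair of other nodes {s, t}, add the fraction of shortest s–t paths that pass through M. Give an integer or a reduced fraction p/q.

47/12

Pairs whose geodesics pass through M — K–N: 1/2; K–I: 1/4; K–P: 1/3; N–J: 3/6; N–L: 3/6; N–I: 1/2; N–P: 1/2; N–H: 1/2; I–P: 1/3.
All other pairs contribute 0.
Summing the contributions gives betweenness(M) = 47/12.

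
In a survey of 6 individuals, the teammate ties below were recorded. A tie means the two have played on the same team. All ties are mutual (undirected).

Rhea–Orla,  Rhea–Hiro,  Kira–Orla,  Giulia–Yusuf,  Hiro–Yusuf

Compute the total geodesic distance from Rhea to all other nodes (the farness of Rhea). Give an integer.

9

Distances from Rhea: Giulia:3, Hiro:1, Kira:2, Orla:1, Yusuf:2.
Sum = 3 + 1 + 2 + 1 + 2 = 9.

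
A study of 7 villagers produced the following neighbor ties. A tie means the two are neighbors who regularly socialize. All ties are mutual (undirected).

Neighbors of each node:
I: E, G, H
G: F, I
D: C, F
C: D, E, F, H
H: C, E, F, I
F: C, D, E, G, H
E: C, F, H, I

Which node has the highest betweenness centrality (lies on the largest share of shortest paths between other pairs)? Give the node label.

Unnormalized betweenness of each node: C:7/5, D:0, E:37/30, F:23/5, G:8/15, H:37/30, I:1.
F has the largest value, 23/5, making it the main broker — the node through which the most shortest paths run.

F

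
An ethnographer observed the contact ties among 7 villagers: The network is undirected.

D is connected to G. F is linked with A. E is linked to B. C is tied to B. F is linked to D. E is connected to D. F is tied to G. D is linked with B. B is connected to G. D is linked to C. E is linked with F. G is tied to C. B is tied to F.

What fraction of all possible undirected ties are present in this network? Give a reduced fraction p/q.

There are 13 edges and 7 nodes, so the maximum possible is C(7,2) = 21.
Density = 13/21.

13/21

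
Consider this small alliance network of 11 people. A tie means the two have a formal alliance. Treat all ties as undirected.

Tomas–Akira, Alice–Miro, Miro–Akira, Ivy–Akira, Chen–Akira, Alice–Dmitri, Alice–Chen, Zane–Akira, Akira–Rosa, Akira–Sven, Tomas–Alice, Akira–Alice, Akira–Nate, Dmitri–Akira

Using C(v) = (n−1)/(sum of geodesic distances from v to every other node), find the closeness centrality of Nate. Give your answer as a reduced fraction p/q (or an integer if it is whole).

Distances from Nate: Akira:1, Alice:2, Chen:2, Dmitri:2, Ivy:2, Miro:2, Rosa:2, Sven:2, Tomas:2, Zane:2. Sum = 19.
n = 11, so closeness = 10/19.

10/19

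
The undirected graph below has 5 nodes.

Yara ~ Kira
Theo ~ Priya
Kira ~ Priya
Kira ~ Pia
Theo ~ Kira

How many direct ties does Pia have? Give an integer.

1

Pia is directly tied to Kira. That is 1 neighbor, so the degree of Pia is 1.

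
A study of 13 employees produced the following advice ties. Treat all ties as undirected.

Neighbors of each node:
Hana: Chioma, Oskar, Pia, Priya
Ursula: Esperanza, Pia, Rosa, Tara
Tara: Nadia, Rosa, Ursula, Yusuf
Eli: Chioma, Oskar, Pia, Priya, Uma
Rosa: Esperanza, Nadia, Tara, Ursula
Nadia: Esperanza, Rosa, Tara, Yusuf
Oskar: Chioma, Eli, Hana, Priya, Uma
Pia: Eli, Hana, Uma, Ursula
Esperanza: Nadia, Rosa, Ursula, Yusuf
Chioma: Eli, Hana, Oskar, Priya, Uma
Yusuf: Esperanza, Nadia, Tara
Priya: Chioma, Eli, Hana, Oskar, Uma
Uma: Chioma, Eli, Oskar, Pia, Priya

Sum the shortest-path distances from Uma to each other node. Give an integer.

26

Distances from Uma: Chioma:1, Eli:1, Esperanza:3, Hana:2, Nadia:4, Oskar:1, Pia:1, Priya:1, Rosa:3, Tara:3, Ursula:2, Yusuf:4.
Sum = 1 + 1 + 3 + 2 + 4 + 1 + 1 + 1 + 3 + 3 + 2 + 4 = 26.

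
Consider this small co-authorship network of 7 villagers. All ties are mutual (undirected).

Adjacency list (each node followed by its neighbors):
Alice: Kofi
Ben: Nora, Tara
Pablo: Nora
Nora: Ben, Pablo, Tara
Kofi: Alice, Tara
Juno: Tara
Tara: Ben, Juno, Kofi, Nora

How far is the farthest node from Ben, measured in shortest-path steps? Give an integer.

Distances from Ben: Alice:3, Juno:2, Kofi:2, Nora:1, Pablo:2, Tara:1.
The largest is 3 (to Alice), so the eccentricity of Ben is 3.

3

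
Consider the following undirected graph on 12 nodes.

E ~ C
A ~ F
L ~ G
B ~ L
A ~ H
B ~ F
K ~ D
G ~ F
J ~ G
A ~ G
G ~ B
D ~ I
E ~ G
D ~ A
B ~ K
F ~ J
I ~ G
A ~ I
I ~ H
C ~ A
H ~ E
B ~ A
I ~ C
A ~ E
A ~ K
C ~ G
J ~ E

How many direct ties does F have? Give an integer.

F is directly tied to A, B, G, and J. That is 4 neighbors, so the degree of F is 4.

4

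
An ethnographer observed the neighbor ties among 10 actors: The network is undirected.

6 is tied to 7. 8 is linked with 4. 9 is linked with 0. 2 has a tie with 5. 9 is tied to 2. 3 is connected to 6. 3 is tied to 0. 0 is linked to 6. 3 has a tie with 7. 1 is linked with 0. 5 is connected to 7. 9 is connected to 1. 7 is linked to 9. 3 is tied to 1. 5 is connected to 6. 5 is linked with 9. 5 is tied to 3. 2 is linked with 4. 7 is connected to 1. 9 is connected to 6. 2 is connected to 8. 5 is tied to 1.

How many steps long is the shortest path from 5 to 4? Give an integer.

One shortest route is 5 – 2 – 4, which uses 2 edges, and 5 and 4 are not directly tied, so nothing shorter exists. So d(5,4) = 2.

2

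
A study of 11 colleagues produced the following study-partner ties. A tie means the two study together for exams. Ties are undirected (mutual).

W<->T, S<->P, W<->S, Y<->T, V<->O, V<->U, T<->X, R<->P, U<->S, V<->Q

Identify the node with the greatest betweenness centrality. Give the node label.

S

Unnormalized betweenness of each node: O:0, P:9, Q:0, R:0, S:32, T:17, U:21, V:17, W:21, X:0, Y:0.
S has the largest value, 32, making it the main broker — the node through which the most shortest paths run.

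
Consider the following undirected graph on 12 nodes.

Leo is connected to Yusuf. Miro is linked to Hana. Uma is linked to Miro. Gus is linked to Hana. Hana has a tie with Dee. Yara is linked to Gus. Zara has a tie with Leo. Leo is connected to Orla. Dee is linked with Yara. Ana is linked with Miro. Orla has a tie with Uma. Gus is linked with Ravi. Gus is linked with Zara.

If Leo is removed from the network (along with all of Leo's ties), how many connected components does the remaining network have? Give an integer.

2

Without Leo, the remaining ties split the others into: {Ana, Dee, Gus, Hana, Miro, Orla, Ravi, Uma, Yara, Zara}; {Yusuf}.
That's 2 separate components.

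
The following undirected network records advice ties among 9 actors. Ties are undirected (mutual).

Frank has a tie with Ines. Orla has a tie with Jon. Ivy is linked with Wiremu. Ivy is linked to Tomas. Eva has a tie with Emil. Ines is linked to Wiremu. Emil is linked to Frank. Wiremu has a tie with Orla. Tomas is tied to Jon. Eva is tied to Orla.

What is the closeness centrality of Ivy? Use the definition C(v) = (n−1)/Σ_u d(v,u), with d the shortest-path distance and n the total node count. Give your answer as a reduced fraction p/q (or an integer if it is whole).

4/9

Distances from Ivy: Emil:4, Eva:3, Frank:3, Ines:2, Jon:2, Orla:2, Tomas:1, Wiremu:1. Sum = 18.
n = 9, so closeness = 8/18 = 4/9.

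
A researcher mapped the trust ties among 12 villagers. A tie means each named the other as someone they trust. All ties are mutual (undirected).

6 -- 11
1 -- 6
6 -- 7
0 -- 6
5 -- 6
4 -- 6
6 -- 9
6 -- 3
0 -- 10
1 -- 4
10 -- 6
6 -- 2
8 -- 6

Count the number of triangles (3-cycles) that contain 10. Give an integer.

1

10's neighbors: 0 and 6.
Neighbor pairs that are themselves tied: 10–0–6. Each forms one triangle with 10, for 1 in total.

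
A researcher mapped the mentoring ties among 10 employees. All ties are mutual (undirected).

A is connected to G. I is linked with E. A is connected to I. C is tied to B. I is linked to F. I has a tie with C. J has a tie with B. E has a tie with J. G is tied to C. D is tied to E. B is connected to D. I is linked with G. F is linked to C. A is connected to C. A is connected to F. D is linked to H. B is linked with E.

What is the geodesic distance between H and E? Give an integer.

One shortest route is H – D – E, which uses 2 edges, and H and E are not directly tied, so nothing shorter exists. So d(H,E) = 2.

2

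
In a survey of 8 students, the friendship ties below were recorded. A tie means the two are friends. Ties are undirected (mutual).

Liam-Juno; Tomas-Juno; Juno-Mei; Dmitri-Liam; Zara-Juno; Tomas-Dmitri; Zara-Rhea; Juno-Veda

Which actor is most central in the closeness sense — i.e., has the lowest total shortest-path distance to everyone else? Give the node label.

Juno

Farness (sum of distances to all others) for each node — Dmitri:17, Juno:9, Liam:13, Mei:15, Rhea:19, Tomas:13, Veda:15, Zara:13.
The smallest farness is 9, for Juno, so Juno has the highest closeness.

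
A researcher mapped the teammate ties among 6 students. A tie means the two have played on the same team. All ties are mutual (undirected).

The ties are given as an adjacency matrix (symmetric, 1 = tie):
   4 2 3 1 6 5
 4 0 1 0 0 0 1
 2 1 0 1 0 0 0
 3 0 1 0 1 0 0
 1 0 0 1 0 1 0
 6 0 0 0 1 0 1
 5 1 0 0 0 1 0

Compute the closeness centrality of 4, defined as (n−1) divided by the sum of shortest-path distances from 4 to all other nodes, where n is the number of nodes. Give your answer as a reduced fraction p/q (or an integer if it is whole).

Distances from 4: 1:3, 2:1, 3:2, 5:1, 6:2. Sum = 9.
n = 6, so closeness = 5/9.

5/9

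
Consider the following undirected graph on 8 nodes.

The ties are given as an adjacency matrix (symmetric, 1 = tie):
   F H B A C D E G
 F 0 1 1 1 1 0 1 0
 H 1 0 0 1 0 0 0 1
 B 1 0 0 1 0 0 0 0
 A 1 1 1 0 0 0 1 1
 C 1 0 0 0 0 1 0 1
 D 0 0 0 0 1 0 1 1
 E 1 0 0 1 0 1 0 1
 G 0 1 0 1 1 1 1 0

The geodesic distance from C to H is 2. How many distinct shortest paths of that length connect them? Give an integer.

2

The shortest distance is 2. The length-2 paths are: C–F–H; C–G–H.
That gives 2 distinct shortest paths.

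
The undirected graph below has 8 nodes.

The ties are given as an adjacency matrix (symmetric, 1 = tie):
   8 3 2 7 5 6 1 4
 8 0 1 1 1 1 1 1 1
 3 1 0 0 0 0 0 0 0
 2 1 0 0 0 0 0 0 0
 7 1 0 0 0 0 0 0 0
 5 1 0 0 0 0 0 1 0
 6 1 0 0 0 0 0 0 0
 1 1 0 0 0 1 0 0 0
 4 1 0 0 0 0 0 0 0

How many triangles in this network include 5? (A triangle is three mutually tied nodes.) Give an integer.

1

5's neighbors: 1 and 8.
Neighbor pairs that are themselves tied: 5–1–8. Each forms one triangle with 5, for 1 in total.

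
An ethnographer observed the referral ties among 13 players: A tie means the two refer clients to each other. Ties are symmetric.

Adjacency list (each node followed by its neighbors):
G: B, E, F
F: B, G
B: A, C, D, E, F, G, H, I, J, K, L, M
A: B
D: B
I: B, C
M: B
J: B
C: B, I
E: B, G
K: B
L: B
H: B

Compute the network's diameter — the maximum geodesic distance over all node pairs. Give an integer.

Eccentricity of each node (its greatest distance to any other): A:2, B:1, C:2, D:2, E:2, F:2, G:2, H:2, I:2, J:2, K:2, L:2, M:2.
The maximum eccentricity is 2, realized for instance by the pair F–K via F – B – K. So the diameter is 2.

2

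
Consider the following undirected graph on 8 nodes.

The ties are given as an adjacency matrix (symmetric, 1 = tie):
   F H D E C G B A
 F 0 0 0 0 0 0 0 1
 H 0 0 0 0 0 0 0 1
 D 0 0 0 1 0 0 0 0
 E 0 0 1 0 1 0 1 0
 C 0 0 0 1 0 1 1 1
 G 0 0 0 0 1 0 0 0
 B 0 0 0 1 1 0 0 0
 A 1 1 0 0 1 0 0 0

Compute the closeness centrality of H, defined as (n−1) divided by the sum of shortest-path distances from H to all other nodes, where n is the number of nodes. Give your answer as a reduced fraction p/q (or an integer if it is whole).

Distances from H: A:1, B:3, C:2, D:4, E:3, F:2, G:3. Sum = 18.
n = 8, so closeness = 7/18.

7/18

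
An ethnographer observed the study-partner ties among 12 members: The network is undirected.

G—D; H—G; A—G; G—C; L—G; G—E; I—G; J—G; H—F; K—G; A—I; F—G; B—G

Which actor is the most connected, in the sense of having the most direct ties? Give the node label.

G

Degrees — A:2, B:1, C:1, D:1, E:1, F:2, G:11, H:2, I:2, J:1, K:1, L:1.
The maximum is 11, attained only by G.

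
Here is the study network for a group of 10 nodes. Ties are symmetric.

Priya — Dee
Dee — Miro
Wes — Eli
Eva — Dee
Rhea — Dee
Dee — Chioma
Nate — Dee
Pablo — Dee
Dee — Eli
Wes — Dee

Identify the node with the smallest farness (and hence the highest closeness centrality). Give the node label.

Dee

Farness (sum of distances to all others) for each node — Chioma:17, Dee:9, Eli:16, Eva:17, Miro:17, Nate:17, Pablo:17, Priya:17, Rhea:17, Wes:16.
The smallest farness is 9, for Dee, so Dee has the highest closeness.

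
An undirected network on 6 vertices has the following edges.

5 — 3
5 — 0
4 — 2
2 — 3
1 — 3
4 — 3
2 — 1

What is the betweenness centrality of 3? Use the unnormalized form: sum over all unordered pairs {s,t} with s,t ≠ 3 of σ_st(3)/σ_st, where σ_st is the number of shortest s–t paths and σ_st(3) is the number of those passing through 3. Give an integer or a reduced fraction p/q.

Pairs whose geodesics pass through 3 — 5–4: 1; 5–1: 1; 5–2: 1; 0–4: 1; 0–1: 1; 0–2: 1; 4–1: 1/2.
All other pairs contribute 0.
Summing the contributions gives betweenness(3) = 13/2.

13/2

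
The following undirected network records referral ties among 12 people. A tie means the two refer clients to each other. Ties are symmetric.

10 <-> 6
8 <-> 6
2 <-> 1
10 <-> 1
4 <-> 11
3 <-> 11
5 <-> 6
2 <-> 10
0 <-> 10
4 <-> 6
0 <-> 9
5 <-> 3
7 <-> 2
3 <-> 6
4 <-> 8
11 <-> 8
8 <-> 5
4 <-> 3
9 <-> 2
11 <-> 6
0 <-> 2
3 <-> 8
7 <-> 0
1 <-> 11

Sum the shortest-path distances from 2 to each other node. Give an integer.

21

Distances from 2: 0:1, 1:1, 3:3, 4:3, 5:3, 6:2, 7:1, 8:3, 9:1, 10:1, 11:2.
Sum = 1 + 1 + 3 + 3 + 3 + 2 + 1 + 3 + 1 + 1 + 2 = 21.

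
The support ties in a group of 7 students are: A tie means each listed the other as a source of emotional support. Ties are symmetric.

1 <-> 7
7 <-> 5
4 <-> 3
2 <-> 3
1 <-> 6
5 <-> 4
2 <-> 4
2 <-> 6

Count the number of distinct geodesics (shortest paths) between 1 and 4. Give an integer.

The shortest distance is 3. The length-3 paths are: 1–6–2–4; 1–7–5–4.
That gives 2 distinct shortest paths.

2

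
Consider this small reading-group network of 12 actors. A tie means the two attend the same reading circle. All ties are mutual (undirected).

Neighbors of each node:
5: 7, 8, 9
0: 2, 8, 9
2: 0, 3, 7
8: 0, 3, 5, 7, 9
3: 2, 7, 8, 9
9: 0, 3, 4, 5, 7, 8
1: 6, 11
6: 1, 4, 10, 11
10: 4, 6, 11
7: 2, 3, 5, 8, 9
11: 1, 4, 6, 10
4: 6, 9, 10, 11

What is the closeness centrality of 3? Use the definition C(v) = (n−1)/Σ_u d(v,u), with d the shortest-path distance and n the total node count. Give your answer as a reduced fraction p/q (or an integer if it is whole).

Distances from 3: 0:2, 1:4, 2:1, 4:2, 5:2, 6:3, 7:1, 8:1, 9:1, 10:3, 11:3. Sum = 23.
n = 12, so closeness = 11/23.

11/23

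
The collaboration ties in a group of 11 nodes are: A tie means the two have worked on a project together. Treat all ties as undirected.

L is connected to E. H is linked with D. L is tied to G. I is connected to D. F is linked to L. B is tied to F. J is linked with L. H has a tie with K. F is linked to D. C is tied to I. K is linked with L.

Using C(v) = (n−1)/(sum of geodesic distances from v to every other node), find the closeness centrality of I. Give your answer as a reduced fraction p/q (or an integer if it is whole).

10/27

Distances from I: B:3, C:1, D:1, E:4, F:2, G:4, H:2, J:4, K:3, L:3. Sum = 27.
n = 11, so closeness = 10/27.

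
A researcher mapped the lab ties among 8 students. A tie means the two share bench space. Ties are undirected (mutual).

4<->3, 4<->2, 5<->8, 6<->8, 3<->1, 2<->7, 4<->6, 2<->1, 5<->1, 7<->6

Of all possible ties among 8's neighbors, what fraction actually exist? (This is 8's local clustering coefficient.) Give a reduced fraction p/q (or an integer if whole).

8's neighbors: 5 and 6 (k = 2).
Possible neighbor pairs: C(2,2) = 1. Edges among them: none → e = 0.
Clustering(8) = 0/1.

0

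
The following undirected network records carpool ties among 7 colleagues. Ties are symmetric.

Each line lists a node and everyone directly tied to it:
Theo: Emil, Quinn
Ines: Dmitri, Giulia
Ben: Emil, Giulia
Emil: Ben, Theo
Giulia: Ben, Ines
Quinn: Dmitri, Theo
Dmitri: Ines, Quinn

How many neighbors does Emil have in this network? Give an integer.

2

Emil is directly tied to Ben and Theo. That is 2 neighbors, so the degree of Emil is 2.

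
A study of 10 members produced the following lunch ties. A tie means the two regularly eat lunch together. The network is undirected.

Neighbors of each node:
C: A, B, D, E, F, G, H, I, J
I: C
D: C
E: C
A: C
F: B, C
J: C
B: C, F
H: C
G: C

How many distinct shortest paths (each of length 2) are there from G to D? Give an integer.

1

The shortest distance is 2, and the only length-2 path is G–C–D. So there is exactly 1 shortest path.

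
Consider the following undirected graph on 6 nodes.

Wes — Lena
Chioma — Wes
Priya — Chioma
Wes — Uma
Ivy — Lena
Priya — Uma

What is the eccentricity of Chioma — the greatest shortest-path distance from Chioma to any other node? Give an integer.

Distances from Chioma: Ivy:3, Lena:2, Priya:1, Uma:2, Wes:1.
The largest is 3 (to Ivy), so the eccentricity of Chioma is 3.

3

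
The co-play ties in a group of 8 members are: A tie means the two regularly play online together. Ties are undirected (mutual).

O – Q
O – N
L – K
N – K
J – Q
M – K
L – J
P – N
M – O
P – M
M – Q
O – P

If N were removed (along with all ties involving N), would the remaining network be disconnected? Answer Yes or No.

Even without N, every remaining node can still reach every other (the residual graph is connected), so N is not a cut vertex.

No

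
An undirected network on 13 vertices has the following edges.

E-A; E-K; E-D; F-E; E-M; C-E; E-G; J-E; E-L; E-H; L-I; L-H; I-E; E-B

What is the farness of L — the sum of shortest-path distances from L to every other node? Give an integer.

21

Distances from L: A:2, B:2, C:2, D:2, E:1, F:2, G:2, H:1, I:1, J:2, K:2, M:2.
Sum = 2 + 2 + 2 + 2 + 1 + 2 + 2 + 1 + 1 + 2 + 2 + 2 = 21.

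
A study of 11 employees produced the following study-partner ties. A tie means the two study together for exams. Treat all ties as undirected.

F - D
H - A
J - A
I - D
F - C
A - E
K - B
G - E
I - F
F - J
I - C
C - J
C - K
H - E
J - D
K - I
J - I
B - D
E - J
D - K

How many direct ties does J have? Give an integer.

J is directly tied to A, C, D, E, F, and I. That is 6 neighbors, so the degree of J is 6.

6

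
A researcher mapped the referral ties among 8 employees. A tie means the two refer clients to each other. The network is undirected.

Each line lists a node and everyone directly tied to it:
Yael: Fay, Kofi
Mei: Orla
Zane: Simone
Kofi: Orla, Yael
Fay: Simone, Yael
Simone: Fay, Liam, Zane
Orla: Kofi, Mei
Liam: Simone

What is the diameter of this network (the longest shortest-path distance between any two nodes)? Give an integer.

6

Eccentricity of each node (its greatest distance to any other): Fay:4, Kofi:4, Liam:6, Mei:6, Orla:5, Simone:5, Yael:3, Zane:6.
The maximum eccentricity is 6, realized for instance by the pair Zane–Mei via Zane – Simone – Fay – Yael – Kofi – Orla – Mei. So the diameter is 6.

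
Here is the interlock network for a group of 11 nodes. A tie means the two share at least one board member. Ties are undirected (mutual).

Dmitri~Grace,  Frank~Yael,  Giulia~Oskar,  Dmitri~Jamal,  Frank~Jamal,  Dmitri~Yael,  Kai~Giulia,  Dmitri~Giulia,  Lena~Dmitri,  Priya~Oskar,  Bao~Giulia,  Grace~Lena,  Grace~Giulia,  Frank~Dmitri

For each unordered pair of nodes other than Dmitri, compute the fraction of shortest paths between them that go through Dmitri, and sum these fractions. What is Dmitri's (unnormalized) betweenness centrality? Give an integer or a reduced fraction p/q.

24

Pairs whose geodesics pass through Dmitri — Oskar–Yael: 1; Oskar–Frank: 1; Oskar–Jamal: 1; Oskar–Lena: 1/2; Giulia–Yael: 1; Giulia–Frank: 1; Giulia–Jamal: 1; Giulia–Lena: 1/2; Kai–Yael: 1; Kai–Frank: 1; Kai–Jamal: 1; Kai–Lena: 1/2; Priya–Yael: 1; Priya–Frank: 1 … (+13 more pairs).
All other pairs contribute 0.
Summing the contributions gives betweenness(Dmitri) = 24.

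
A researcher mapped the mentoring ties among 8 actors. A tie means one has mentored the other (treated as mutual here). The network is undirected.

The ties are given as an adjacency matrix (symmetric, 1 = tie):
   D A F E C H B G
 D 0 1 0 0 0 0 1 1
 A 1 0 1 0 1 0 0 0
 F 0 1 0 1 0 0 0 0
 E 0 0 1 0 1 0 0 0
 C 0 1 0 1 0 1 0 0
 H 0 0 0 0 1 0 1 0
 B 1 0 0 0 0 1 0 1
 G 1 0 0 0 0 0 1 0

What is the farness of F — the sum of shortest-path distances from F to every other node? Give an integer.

15

Distances from F: A:1, B:3, C:2, D:2, E:1, G:3, H:3.
Sum = 1 + 3 + 2 + 2 + 1 + 3 + 3 = 15.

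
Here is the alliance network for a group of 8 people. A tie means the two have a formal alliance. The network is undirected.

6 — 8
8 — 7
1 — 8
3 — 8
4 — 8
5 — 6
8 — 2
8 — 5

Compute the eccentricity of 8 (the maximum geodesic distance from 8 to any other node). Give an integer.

Distances from 8: 1:1, 2:1, 3:1, 4:1, 5:1, 6:1, 7:1.
The largest is 1 (to 7, 5, 2, 6, 3, 4, and 1), so the eccentricity of 8 is 1.

1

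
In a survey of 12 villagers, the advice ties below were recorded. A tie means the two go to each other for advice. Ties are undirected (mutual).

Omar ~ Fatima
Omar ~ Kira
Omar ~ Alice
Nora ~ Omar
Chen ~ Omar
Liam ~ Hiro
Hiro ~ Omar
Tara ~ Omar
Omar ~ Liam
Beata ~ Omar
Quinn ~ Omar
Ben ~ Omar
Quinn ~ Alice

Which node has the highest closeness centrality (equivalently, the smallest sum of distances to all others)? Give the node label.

Omar

Farness (sum of distances to all others) for each node — Alice:20, Beata:21, Ben:21, Chen:21, Fatima:21, Hiro:20, Kira:21, Liam:20, Nora:21, Omar:11, Quinn:20, Tara:21.
The smallest farness is 11, for Omar, so Omar has the highest closeness.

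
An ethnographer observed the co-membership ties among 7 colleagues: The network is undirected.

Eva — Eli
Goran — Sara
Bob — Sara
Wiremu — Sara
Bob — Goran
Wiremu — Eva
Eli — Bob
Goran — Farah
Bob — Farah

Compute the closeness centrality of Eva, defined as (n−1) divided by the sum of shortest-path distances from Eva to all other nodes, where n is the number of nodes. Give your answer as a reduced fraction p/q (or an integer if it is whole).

Distances from Eva: Bob:2, Eli:1, Farah:3, Goran:3, Sara:2, Wiremu:1. Sum = 12.
n = 7, so closeness = 6/12 = 1/2.

1/2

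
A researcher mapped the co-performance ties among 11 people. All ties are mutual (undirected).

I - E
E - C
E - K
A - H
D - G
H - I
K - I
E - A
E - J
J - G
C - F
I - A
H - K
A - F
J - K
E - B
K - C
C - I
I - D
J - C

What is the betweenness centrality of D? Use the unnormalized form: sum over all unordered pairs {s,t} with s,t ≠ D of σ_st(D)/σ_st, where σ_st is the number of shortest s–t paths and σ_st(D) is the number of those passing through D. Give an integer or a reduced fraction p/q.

2

Pairs whose geodesics pass through D — G–A: 1/2; G–H: 1/2; G–I: 1.
All other pairs contribute 0.
Summing the contributions gives betweenness(D) = 2.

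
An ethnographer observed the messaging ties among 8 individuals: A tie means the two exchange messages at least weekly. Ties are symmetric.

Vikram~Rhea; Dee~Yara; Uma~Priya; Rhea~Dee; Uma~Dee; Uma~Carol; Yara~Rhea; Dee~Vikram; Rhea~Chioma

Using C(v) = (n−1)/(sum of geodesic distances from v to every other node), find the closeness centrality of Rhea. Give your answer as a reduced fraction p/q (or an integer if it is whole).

7/12

Distances from Rhea: Carol:3, Chioma:1, Dee:1, Priya:3, Uma:2, Vikram:1, Yara:1. Sum = 12.
n = 8, so closeness = 7/12.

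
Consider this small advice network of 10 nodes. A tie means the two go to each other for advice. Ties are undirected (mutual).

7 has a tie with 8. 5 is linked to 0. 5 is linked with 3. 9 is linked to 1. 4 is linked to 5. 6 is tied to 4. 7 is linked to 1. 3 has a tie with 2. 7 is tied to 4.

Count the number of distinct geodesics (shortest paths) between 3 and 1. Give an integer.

The shortest distance is 4, and the only length-4 path is 3–5–4–7–1. So there is exactly 1 shortest path.

1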